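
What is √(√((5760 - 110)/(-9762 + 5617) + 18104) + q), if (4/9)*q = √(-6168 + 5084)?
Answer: √(9948*√1382319366 + 12370338*I*√271)/1658 ≈ 12.003 + 3.0859*I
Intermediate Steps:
q = 9*I*√271/2 (q = 9*√(-6168 + 5084)/4 = 9*√(-1084)/4 = 9*(2*I*√271)/4 = 9*I*√271/2 ≈ 74.079*I)
√(√((5760 - 110)/(-9762 + 5617) + 18104) + q) = √(√((5760 - 110)/(-9762 + 5617) + 18104) + 9*I*√271/2) = √(√(5650/(-4145) + 18104) + 9*I*√271/2) = √(√(5650*(-1/4145) + 18104) + 9*I*√271/2) = √(√(-1130/829 + 18104) + 9*I*√271/2) = √(√(15007086/829) + 9*I*√271/2) = √(3*√1382319366/829 + 9*I*√271/2)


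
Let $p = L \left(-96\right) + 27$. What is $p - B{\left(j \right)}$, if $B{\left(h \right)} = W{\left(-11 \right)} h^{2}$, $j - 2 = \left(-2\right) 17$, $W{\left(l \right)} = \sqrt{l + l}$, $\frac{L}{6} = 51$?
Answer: $-29349 - 1024 i \sqrt{22} \approx -29349.0 - 4803.0 i$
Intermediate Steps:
$L = 306$ ($L = 6 \cdot 51 = 306$)
$W{\left(l \right)} = \sqrt{2} \sqrt{l}$ ($W{\left(l \right)} = \sqrt{2 l} = \sqrt{2} \sqrt{l}$)
$p = -29349$ ($p = 306 \left(-96\right) + 27 = -29376 + 27 = -29349$)
$j = -32$ ($j = 2 - 34 = -32$)
$B{\left(h \right)} = i \sqrt{22} h^{2}$ ($B{\left(h \right)} = \sqrt{2} \sqrt{-11} h^{2} = \sqrt{2} i \sqrt{11} h^{2} = i \sqrt{22} h^{2}$)
$p - B{\left(j \right)} = -29349 - i \sqrt{22} \left(-32\right)^{2} = -29349 - i \sqrt{22} \cdot 1024 = -29349 - 1024 i \sqrt{22}$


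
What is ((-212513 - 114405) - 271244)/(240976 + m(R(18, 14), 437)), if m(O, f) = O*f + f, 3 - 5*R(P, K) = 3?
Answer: -598162/241413 ≈ -2.4778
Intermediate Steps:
R(P, K) = 0 (R(P, K) = ⅗ - ⅕*3 = ⅗ - ⅗ = 0)
m(O, f) = f + O*f
((-212513 - 114405) - 271244)/(240976 + m(R(18, 14), 437)) = ((-212513 - 114405) - 271244)/(240976 + 437*(1 + 0)) = (-326918 - 271244)/(240976 + 437*1) = -598162/(240976 + 437) = -598162/241413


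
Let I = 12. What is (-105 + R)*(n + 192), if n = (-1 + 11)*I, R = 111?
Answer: 1872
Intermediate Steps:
n = 120 (n = (-1 + 11)*12 = 10*12 = 120)
(-105 + R)*(n + 192) = (-105 + 111)*(120 + 192) = 6*312 = 1872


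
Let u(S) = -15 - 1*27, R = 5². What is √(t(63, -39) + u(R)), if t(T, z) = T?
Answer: √21 ≈ 4.5826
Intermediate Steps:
R = 25
u(S) = -42 (u(S) = -15 - 27 = -42)
√(t(63, -39) + u(R)) = √(63 - 42) = √21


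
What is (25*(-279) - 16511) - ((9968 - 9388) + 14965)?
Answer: -39031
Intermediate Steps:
(25*(-279) - 16511) - ((9968 - 9388) + 14965) = (-6975 - 16511) - (580 + 14965) = -23486 - 1*15545 = -23486 - 15545 = -39031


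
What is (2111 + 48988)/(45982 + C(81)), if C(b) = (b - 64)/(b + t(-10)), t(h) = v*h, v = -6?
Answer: 7204959/6483479 ≈ 1.1113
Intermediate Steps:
t(h) = -6*h
C(b) = (-64 + b)/(60 + b) (C(b) = (b - 64)/(b - 6*(-10)) = (-64 + b)/(b + 60) = (-64 + b)/(60 + b))
(2111 + 48988)/(45982 + C(81)) = (2111 + 48988)/(45982 + (-64 + 81)/(60 + 81)) = 51099/(45982 + 17/141) = 51099/(6483479/141) = 51099*(141/6483479) = 7204959/6483479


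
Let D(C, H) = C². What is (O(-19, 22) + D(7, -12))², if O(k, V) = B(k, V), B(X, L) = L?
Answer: 5041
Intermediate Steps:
O(k, V) = V
(O(-19, 22) + D(7, -12))² = (22 + 7²)² = (22 + 49)² = 71² = 5041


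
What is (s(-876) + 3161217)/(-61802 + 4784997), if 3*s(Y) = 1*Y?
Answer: 632185/944639 ≈ 0.66923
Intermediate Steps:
s(Y) = Y/3 (s(Y) = (1*Y)/3 = Y/3)
(s(-876) + 3161217)/(-61802 + 4784997) = ((1/3)*(-876) + 3161217)/(-61802 + 4784997) = (-292 + 3161217)/4723195 = 3160925*(1/4723195) = 632185/944639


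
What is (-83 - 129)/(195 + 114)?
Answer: -212/309 ≈ -0.68608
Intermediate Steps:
(-83 - 129)/(195 + 114) = -212/309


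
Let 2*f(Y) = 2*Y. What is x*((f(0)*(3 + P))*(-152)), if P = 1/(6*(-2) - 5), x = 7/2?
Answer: 0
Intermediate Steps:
x = 7/2 (x = 7*(½) = 7/2 ≈ 3.5000)
f(Y) = Y (f(Y) = (2*Y)/2 = Y)
P = -1/17 (P = 1/(-12 - 5) = 1/(-17) = -1/17 ≈ -0.058824)
x*((f(0)*(3 + P))*(-152)) = 7*((0*(3 - 1/17))*(-152))/2 = 7*((0*(50/17))*(-152))/2 = 7*(0*(-152))/2 = (7/2)*0 = 0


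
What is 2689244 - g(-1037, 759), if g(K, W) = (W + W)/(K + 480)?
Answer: 1497910426/557 ≈ 2.6892e+6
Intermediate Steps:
g(K, W) = 2*W/(480 + K) (g(K, W) = (2*W)/(480 + K) = 2*W/(480 + K))
2689244 - g(-1037, 759) = 2689244 - 2*759/(480 - 1037) = 2689244 - 2*759/(-557) = 2689244 - 2*759*(-1)/557 = 2689244 - 1*(-1518/557) = 2689244 + 1518/557 = 1497910426/557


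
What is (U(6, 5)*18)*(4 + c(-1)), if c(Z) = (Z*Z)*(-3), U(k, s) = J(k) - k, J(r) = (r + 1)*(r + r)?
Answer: 1404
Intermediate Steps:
J(r) = 2*r*(1 + r) (J(r) = (1 + r)*(2*r) = 2*r*(1 + r))
U(k, s) = -k + 2*k*(1 + k) (U(k, s) = 2*k*(1 + k) - k = -k + 2*k*(1 + k))
c(Z) = -3*Z**2 (c(Z) = Z**2*(-3) = -3*Z**2)
(U(6, 5)*18)*(4 + c(-1)) = ((6*(1 + 2*6))*18)*(4 - 3*(-1)**2) = ((6*(1 + 12))*18)*(4 - 3*1) = ((6*13)*18)*(4 - 3) = (78*18)*1 = 1404*1 = 1404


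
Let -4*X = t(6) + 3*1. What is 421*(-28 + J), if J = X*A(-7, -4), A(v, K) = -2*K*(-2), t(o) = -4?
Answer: -13472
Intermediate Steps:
A(v, K) = 4*K
X = 1/4 (X = -(-4 + 3*1)/4 = -(-4 + 3)/4 = -1/4*(-1) = 1/4 ≈ 0.25000)
J = -4 (J = (4*(-4))/4 = (1/4)*(-16) = -4)
421*(-28 + J) = 421*(-28 - 4) = 421*(-32) = -13472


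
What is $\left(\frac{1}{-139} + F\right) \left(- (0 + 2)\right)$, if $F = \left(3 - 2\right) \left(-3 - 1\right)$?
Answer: $\frac{1114}{139} \approx 8.0144$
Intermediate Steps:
$F = -4$ ($F = 1 \left(-4\right) = -4$)
$\left(\frac{1}{-139} + F\right) \left(- (0 + 2)\right) = \left(\frac{1}{-139} - 4\right) \left(- (0 + 2)\right) = \left(- \frac{1}{139} - 4\right) \left(\left(-1\right) 2\right) = \left(- \frac{557}{139}\right) \left(-2\right) = \frac{1114}{139}$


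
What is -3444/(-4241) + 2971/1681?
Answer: 18389375/7129121 ≈ 2.5795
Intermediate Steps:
-3444/(-4241) + 2971/1681 = -3444*(-1/4241) + 2971*(1/1681) = 3444/4241 + 2971/1681 = 18389375/7129121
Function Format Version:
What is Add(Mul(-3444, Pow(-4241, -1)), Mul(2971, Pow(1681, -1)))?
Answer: Rational(18389375, 7129121) ≈ 2.5795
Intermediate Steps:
Add(Mul(-3444, Pow(-4241, -1)), Mul(2971, Pow(1681, -1))) = Add(Mul(-3444, Rational(-1, 4241)), Mul(2971, Rational(1, 1681))) = Add(Rational(3444, 4241), Rational(2971, 1681)) = Rational(18389375, 7129121)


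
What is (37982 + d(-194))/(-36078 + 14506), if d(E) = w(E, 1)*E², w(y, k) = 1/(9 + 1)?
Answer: -52182/26965 ≈ -1.9352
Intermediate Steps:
w(y, k) = ⅒ (w(y, k) = 1/10 = ⅒)
d(E) = E²/10
(37982 + d(-194))/(-36078 + 14506) = (37982 + (⅒)*(-194)²)/(-36078 + 14506) = (37982 + (⅒)*37636)/(-21572) = (37982 + 18818/5)*(-1/21572) = (208728/5)*(-1/21572) = -52182/26965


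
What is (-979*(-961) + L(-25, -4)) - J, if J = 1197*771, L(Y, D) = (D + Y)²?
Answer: 18773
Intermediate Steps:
J = 922887
(-979*(-961) + L(-25, -4)) - J = (-979*(-961) + (-4 - 25)²) - 1*922887 = (940819 + (-29)²) - 922887 = (940819 + 841) - 922887 = 941660 - 922887 = 18773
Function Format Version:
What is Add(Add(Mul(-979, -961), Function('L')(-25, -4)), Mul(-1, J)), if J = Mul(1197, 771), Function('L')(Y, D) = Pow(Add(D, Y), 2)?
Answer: 18773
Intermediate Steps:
J = 922887
Add(Add(Mul(-979, -961), Function('L')(-25, -4)), Mul(-1, J)) = Add(Add(Mul(-979, -961), Pow(Add(-4, -25), 2)), Mul(-1, 922887)) = Add(Add(940819, Pow(-29, 2)), -922887) = Add(Add(940819, 841), -922887) = Add(941660, -922887) = 18773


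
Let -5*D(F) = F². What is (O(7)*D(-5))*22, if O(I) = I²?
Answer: -5390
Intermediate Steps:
D(F) = -F²/5
(O(7)*D(-5))*22 = (7²*(-⅕*(-5)²))*22 = (49*(-⅕*25))*22 = (49*(-5))*22 = -245*22 = -5390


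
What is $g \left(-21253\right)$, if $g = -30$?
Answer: $637590$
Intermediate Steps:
$g \left(-21253\right) = \left(-30\right) \left(-21253\right) = 637590$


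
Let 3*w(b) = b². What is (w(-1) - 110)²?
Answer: 108241/9 ≈ 12027.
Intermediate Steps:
w(b) = b²/3
(w(-1) - 110)² = ((⅓)*(-1)² - 110)² = ((⅓)*1 - 110)² = (⅓ - 110)² = (-329/3)² = 108241/9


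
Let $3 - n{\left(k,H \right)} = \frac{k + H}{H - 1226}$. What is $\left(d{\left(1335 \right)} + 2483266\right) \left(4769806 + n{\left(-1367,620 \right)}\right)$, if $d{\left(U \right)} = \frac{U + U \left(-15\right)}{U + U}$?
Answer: $\frac{2392622949429771}{202} \approx 1.1845 \cdot 10^{13}$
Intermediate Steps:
$d{\left(U \right)} = -7$ ($d{\left(U \right)} = \frac{U - 15 U}{2 U} = - 14 U \frac{1}{2 U} = -7$)
$n{\left(k,H \right)} = 3 - \frac{H + k}{-1226 + H}$ ($n{\left(k,H \right)} = 3 - \frac{k + H}{H - 1226} = 3 - \frac{H + k}{-1226 + H}$)
$\left(d{\left(1335 \right)} + 2483266\right) \left(4769806 + n{\left(-1367,620 \right)}\right) = \left(-7 + 2483266\right) \left(4769806 + \frac{-3678 - -1367 + 2 \cdot 620}{-1226 + 620}\right) = 2483259 \left(4769806 + \frac{-3678 + 1367 + 1240}{-606}\right) = 2483259 \left(4769806 - - \frac{357}{202}\right) = 2483259 \left(4769806 + \frac{357}{202}\right) = 2483259 \cdot \frac{963501169}{202} = \frac{2392622949429771}{202}$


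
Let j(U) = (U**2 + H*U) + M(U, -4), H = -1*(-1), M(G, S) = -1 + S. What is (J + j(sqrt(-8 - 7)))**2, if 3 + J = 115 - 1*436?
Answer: (344 - I*sqrt(15))**2 ≈ 1.1832e+5 - 2664.6*I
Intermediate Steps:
H = 1
j(U) = -5 + U + U**2 (j(U) = (U**2 + 1*U) + (-1 - 4) = (U**2 + U) - 5 = (U + U**2) - 5 = -5 + U + U**2)
J = -324 (J = -3 + (115 - 1*436) = -3 + (115 - 436) = -3 - 321 = -324)
(J + j(sqrt(-8 - 7)))**2 = (-324 + (-5 + sqrt(-8 - 7) + (sqrt(-8 - 7))**2))**2 = (-324 + (-5 + sqrt(-15) + (sqrt(-15))**2))**2 = (-324 + (-5 + I*sqrt(15) + (I*sqrt(15))**2))**2 = (-324 + (-5 + I*sqrt(15) - 15))**2 = (-324 + (-20 + I*sqrt(15)))**2 = (-344 + I*sqrt(15))**2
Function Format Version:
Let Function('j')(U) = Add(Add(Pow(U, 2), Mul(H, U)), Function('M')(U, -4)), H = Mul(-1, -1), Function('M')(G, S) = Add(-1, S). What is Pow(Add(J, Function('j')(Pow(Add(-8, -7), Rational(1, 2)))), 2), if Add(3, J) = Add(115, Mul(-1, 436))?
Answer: Pow(Add(344, Mul(-1, I, Pow(15, Rational(1, 2)))), 2) ≈ Add(1.1832e+5, Mul(-2664.6, I))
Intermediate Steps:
H = 1
Function('j')(U) = Add(-5, U, Pow(U, 2)) (Function('j')(U) = Add(Add(Pow(U, 2), Mul(1, U)), Add(-1, -4)) = Add(Add(Pow(U, 2), U), -5) = Add(Add(U, Pow(U, 2)), -5) = Add(-5, U, Pow(U, 2)))
J = -324 (J = Add(-3, Add(115, Mul(-1, 436))) = Add(-3, Add(115, -436)) = Add(-3, -321) = -324)
Pow(Add(J, Function('j')(Pow(Add(-8, -7), Rational(1, 2)))), 2) = Pow(Add(-324, Add(-5, Pow(Add(-8, -7), Rational(1, 2)), Pow(Pow(Add(-8, -7), Rational(1, 2)), 2))), 2) = Pow(Add(-324, Add(-5, Pow(-15, Rational(1, 2)), Pow(Pow(-15, Rational(1, 2)), 2))), 2) = Pow(Add(-324, Add(-5, Mul(I, Pow(15, Rational(1, 2))), Pow(Mul(I, Pow(15, Rational(1, 2))), 2))), 2) = Pow(Add(-324, Add(-5, Mul(I, Pow(15, Rational(1, 2))), -15)), 2) = Pow(Add(-324, Add(-20, Mul(I, Pow(15, Rational(1, 2))))), 2) = Pow(Add(-344, Mul(I, Pow(15, Rational(1, 2)))), 2)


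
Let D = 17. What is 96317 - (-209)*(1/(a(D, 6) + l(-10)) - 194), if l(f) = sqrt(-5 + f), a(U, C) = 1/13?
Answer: (-58488*I + 725023*sqrt(15))/(-I + 13*sqrt(15)) ≈ 55772.0 - 53.942*I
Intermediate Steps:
a(U, C) = 1/13
96317 - (-209)*(1/(a(D, 6) + l(-10)) - 194) = 96317 - (-209)*(1/(1/13 + sqrt(-5 - 10)) - 194) = 96317 - (-209)*(1/(1/13 + sqrt(-15)) - 194) = 96317 - (-209)*(1/(1/13 + I*sqrt(15)) - 194) = 96317 - (-209)*(-194 + 1/(1/13 + I*sqrt(15))) = 96317 - (40546 - 209/(1/13 + I*sqrt(15))) = 96317 + (-40546 + 209/(1/13 + I*sqrt(15))) = 55771 + 209/(1/13 + I*sqrt(15))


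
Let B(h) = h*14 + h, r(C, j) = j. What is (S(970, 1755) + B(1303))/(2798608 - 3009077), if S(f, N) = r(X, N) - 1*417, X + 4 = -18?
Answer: -20883/210469 ≈ -0.099221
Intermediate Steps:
X = -22 (X = -4 - 18 = -22)
S(f, N) = -417 + N (S(f, N) = N - 1*417 = N - 417 = -417 + N)
B(h) = 15*h (B(h) = 14*h + h = 15*h)
(S(970, 1755) + B(1303))/(2798608 - 3009077) = ((-417 + 1755) + 15*1303)/(2798608 - 3009077) = (1338 + 19545)/(-210469) = 20883*(-1/210469) = -20883/210469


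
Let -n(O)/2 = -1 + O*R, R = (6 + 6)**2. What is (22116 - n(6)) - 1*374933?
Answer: -351091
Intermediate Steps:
R = 144 (R = 12**2 = 144)
n(O) = 2 - 288*O (n(O) = -2*(-1 + O*144) = -2*(-1 + 144*O) = 2 - 288*O)
(22116 - n(6)) - 1*374933 = (22116 - (2 - 288*6)) - 1*374933 = (22116 - (2 - 1728)) - 374933 = (22116 - 1*(-1726)) - 374933 = (22116 + 1726) - 374933 = 23842 - 374933 = -351091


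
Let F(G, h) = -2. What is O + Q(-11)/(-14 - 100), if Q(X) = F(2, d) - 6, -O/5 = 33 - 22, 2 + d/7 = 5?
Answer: -3131/57 ≈ -54.930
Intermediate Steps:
d = 21 (d = -14 + 7*5 = -14 + 35 = 21)
O = -55 (O = -5*(33 - 22) = -5*11 = -55)
Q(X) = -8 (Q(X) = -2 - 6 = -8)
O + Q(-11)/(-14 - 100) = -55 - 8/(-14 - 100) = -55 - 8/(-114) = -55 - 1/114*(-8) = -55 + 4/57 = -3131/57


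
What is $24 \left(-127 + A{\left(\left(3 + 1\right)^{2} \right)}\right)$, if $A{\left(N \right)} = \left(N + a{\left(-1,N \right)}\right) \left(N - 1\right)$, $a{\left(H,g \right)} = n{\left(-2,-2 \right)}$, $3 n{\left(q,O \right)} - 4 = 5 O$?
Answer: $1992$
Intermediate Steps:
$n{\left(q,O \right)} = \frac{4}{3} + \frac{5 O}{3}$
$a{\left(H,g \right)} = -2$ ($a{\left(H,g \right)} = \frac{4}{3} + \frac{5}{3} \left(-2\right) = \frac{4}{3} - \frac{10}{3} = -2$)
$A{\left(N \right)} = \left(-1 + N\right) \left(-2 + N\right)$ ($A{\left(N \right)} = \left(N - 2\right) \left(N - 1\right) = \left(-2 + N\right) \left(-1 + N\right) = \left(-1 + N\right) \left(-2 + N\right)$)
$24 \left(-127 + A{\left(\left(3 + 1\right)^{2} \right)}\right) = 24 \left(-127 + \left(2 + \left(\left(3 + 1\right)^{2}\right)^{2} - 3 \left(3 + 1\right)^{2}\right)\right) = 24 \left(-127 + \left(2 + \left(4^{2}\right)^{2} - 3 \cdot 4^{2}\right)\right) = 24 \left(-127 + \left(2 + 16^{2} - 48\right)\right) = 24 \left(-127 + \left(2 + 256 - 48\right)\right) = 24 \left(-127 + 210\right) = 24 \cdot 83 = 1992$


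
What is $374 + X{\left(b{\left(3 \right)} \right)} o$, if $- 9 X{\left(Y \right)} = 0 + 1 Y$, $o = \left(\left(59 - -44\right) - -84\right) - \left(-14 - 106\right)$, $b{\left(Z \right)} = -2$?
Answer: $\frac{3980}{9} \approx 442.22$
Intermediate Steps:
$o = 307$ ($o = \left(\left(59 + 44\right) + 84\right) - \left(-14 - 106\right) = \left(103 + 84\right) - -120 = 187 + 120 = 307$)
$X{\left(Y \right)} = - \frac{Y}{9}$ ($X{\left(Y \right)} = - \frac{0 + 1 Y}{9} = - \frac{0 + Y}{9} = - \frac{Y}{9}$)
$374 + X{\left(b{\left(3 \right)} \right)} o = 374 + \left(- \frac{1}{9}\right) \left(-2\right) 307 = 374 + \frac{2}{9} \cdot 307 = 374 + \frac{614}{9} = \frac{3980}{9}$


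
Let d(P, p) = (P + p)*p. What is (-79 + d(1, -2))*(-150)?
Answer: 11550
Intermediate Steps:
d(P, p) = p*(P + p)
(-79 + d(1, -2))*(-150) = (-79 - 2*(1 - 2))*(-150) = (-79 - 2*(-1))*(-150) = (-79 + 2)*(-150) = -77*(-150) = 11550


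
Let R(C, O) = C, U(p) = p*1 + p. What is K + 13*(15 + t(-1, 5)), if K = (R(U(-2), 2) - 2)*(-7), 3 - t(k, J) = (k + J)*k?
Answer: 328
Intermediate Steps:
t(k, J) = 3 - k*(J + k) (t(k, J) = 3 - (k + J)*k = 3 - (J + k)*k = 3 - k*(J + k))
U(p) = 2*p (U(p) = p + p = 2*p)
K = 42 (K = (2*(-2) - 2)*(-7) = (-4 - 2)*(-7) = -6*(-7) = 42)
K + 13*(15 + t(-1, 5)) = 42 + 13*(15 + (3 - 1*(-1)**2 - 1*5*(-1))) = 42 + 13*(15 + (3 - 1*1 + 5)) = 42 + 13*(15 + (3 - 1 + 5)) = 42 + 13*(15 + 7) = 42 + 13*22 = 42 + 286 = 328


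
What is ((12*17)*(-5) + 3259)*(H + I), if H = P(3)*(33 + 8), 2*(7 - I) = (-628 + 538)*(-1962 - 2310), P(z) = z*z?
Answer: -429583496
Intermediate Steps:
P(z) = z**2
I = -192233 (I = 7 - (-628 + 538)*(-1962 - 2310)/2 = 7 - (-45)*(-4272) = 7 - 1/2*384480 = 7 - 192240 = -192233)
H = 369 (H = 3**2*(33 + 8) = 9*41 = 369)
((12*17)*(-5) + 3259)*(H + I) = ((12*17)*(-5) + 3259)*(369 - 192233) = (204*(-5) + 3259)*(-191864) = (-1020 + 3259)*(-191864) = 2239*(-191864) = -429583496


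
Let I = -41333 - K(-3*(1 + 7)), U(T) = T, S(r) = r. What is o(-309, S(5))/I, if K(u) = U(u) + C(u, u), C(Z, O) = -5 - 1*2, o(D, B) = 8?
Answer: -4/20651 ≈ -0.00019370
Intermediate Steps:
C(Z, O) = -7 (C(Z, O) = -5 - 2 = -7)
K(u) = -7 + u (K(u) = u - 7 = -7 + u)
I = -41302 (I = -41333 - (-7 - 3*(1 + 7)) = -41333 - (-7 - 3*8) = -41333 - (-7 - 24) = -41333 - 1*(-31) = -41333 + 31 = -41302)
o(-309, S(5))/I = 8/(-41302) = 8*(-1/41302) = -4/20651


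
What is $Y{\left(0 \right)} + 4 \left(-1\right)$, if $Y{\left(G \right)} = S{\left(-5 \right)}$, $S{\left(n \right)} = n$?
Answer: $-9$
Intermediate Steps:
$Y{\left(G \right)} = -5$
$Y{\left(0 \right)} + 4 \left(-1\right) = -5 + 4 \left(-1\right) = -5 - 4 = -9$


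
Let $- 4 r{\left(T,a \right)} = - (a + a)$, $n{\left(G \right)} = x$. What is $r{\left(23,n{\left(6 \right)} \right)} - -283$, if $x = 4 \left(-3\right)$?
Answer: $277$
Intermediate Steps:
$x = -12$
$n{\left(G \right)} = -12$
$r{\left(T,a \right)} = \frac{a}{2}$ ($r{\left(T,a \right)} = - \frac{\left(-1\right) \left(a + a\right)}{4} = - \frac{\left(-1\right) 2 a}{4} = - \frac{\left(-2\right) a}{4} = \frac{a}{2}$)
$r{\left(23,n{\left(6 \right)} \right)} - -283 = \frac{1}{2} \left(-12\right) - -283 = -6 + 283 = 277$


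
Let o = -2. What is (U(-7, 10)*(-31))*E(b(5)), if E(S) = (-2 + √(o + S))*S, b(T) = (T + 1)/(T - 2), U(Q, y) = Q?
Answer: -868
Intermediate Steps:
b(T) = (1 + T)/(-2 + T)
E(S) = S*(-2 + √(-2 + S)) (E(S) = (-2 + √(-2 + S))*S = S*(-2 + √(-2 + S)))
(U(-7, 10)*(-31))*E(b(5)) = (-7*(-31))*(((1 + 5)/(-2 + 5))*(-2 + √(-2 + (1 + 5)/(-2 + 5)))) = 217*((6/3)*(-2 + √(-2 + 6/3))) = 217*(((⅓)*6)*(-2 + √(-2 + (⅓)*6))) = 217*(2*(-2 + √(-2 + 2))) = 217*(2*(-2 + √0)) = 217*(2*(-2 + 0)) = 217*(2*(-2)) = 217*(-4) = -868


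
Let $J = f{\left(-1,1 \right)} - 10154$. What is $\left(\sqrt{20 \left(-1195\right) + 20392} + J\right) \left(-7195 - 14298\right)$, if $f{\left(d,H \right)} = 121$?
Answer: $215639269 - 42986 i \sqrt{877} \approx 2.1564 \cdot 10^{8} - 1.273 \cdot 10^{6} i$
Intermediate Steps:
$J = -10033$ ($J = 121 - 10154 = -10033$)
$\left(\sqrt{20 \left(-1195\right) + 20392} + J\right) \left(-7195 - 14298\right) = \left(\sqrt{20 \left(-1195\right) + 20392} - 10033\right) \left(-7195 - 14298\right) = \left(\sqrt{-23900 + 20392} - 10033\right) \left(-21493\right) = \left(\sqrt{-3508} - 10033\right) \left(-21493\right) = \left(2 i \sqrt{877} - 10033\right) \left(-21493\right) = \left(-10033 + 2 i \sqrt{877}\right) \left(-21493\right) = 215639269 - 42986 i \sqrt{877}$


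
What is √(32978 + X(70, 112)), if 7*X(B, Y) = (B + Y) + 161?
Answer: √33027 ≈ 181.73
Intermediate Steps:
X(B, Y) = 23 + B/7 + Y/7 (X(B, Y) = ((B + Y) + 161)/7 = (161 + B + Y)/7 = 23 + B/7 + Y/7)
√(32978 + X(70, 112)) = √(32978 + (23 + (⅐)*70 + (⅐)*112)) = √(32978 + (23 + 10 + 16)) = √(32978 + 49) = √33027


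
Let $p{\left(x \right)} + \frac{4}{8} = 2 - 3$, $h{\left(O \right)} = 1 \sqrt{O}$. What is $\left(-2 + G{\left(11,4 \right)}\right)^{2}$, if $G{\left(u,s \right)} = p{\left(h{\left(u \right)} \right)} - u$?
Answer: $\frac{841}{4} \approx 210.25$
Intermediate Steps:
$h{\left(O \right)} = \sqrt{O}$
$p{\left(x \right)} = - \frac{3}{2}$ ($p{\left(x \right)} = - \frac{1}{2} + \left(2 - 3\right) = - \frac{1}{2} - 1 = - \frac{3}{2}$)
$G{\left(u,s \right)} = - \frac{3}{2} - u$
$\left(-2 + G{\left(11,4 \right)}\right)^{2} = \left(-2 - \frac{25}{2}\right)^{2} = \left(- \frac{29}{2}\right)^{2} = \frac{841}{4}$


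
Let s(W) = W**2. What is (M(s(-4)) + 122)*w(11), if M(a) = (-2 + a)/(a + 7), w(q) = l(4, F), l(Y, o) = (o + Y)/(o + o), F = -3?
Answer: -470/23 ≈ -20.435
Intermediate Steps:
l(Y, o) = (Y + o)/(2*o) (l(Y, o) = (Y + o)/((2*o)) = (Y + o)*(1/(2*o)) = (Y + o)/(2*o))
w(q) = -1/6 (w(q) = (1/2)*(4 - 3)/(-3) = (1/2)*(-1/3)*1 = -1/6)
M(a) = (-2 + a)/(7 + a)
(M(s(-4)) + 122)*w(11) = ((-2 + (-4)**2)/(7 + (-4)**2) + 122)*(-1/6) = ((-2 + 16)/(7 + 16) + 122)*(-1/6) = (14/23 + 122)*(-1/6) = (2820/23)*(-1/6) = -470/23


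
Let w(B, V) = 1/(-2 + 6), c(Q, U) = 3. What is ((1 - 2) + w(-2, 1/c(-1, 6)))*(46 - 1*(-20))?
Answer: -99/2 ≈ -49.500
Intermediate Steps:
w(B, V) = ¼ (w(B, V) = 1/4 = ¼)
((1 - 2) + w(-2, 1/c(-1, 6)))*(46 - 1*(-20)) = ((1 - 2) + ¼)*(46 - 1*(-20)) = (-1 + ¼)*(46 + 20) = -¾*66 = -99/2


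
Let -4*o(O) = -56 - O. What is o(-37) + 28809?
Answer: 115255/4 ≈ 28814.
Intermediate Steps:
o(O) = 14 + O/4 (o(O) = -(-56 - O)/4 = 14 + O/4)
o(-37) + 28809 = (14 + (1/4)*(-37)) + 28809 = (14 - 37/4) + 28809 = 19/4 + 28809 = 115255/4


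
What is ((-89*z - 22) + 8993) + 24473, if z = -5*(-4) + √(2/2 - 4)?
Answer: 31664 - 89*I*√3 ≈ 31664.0 - 154.15*I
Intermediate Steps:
z = 20 + I*√3 (z = 20 + √(2*(½) - 4) = 20 + √(1 - 4) = 20 + √(-3) = 20 + I*√3 ≈ 20.0 + 1.732*I)
((-89*z - 22) + 8993) + 24473 = ((-89*(20 + I*√3) - 22) + 8993) + 24473 = (((-1780 - 89*I*√3) - 22) + 8993) + 24473 = ((-1802 - 89*I*√3) + 8993) + 24473 = (7191 - 89*I*√3) + 24473 = 31664 - 89*I*√3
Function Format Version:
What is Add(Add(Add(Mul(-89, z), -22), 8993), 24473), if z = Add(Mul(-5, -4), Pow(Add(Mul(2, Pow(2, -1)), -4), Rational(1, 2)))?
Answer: Add(31664, Mul(-89, I, Pow(3, Rational(1, 2)))) ≈ Add(31664., Mul(-154.15, I))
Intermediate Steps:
z = Add(20, Mul(I, Pow(3, Rational(1, 2)))) (z = Add(20, Pow(Add(Mul(2, Rational(1, 2)), -4), Rational(1, 2))) = Add(20, Pow(Add(1, -4), Rational(1, 2))) = Add(20, Pow(-3, Rational(1, 2))) = Add(20, Mul(I, Pow(3, Rational(1, 2)))) ≈ Add(20.000, Mul(1.7320, I)))
Add(Add(Add(Mul(-89, z), -22), 8993), 24473) = Add(Add(Add(Mul(-89, Add(20, Mul(I, Pow(3, Rational(1, 2))))), -22), 8993), 24473) = Add(Add(Add(Add(-1780, Mul(-89, I, Pow(3, Rational(1, 2)))), -22), 8993), 24473) = Add(Add(Add(-1802, Mul(-89, I, Pow(3, Rational(1, 2)))), 8993), 24473) = Add(Add(7191, Mul(-89, I, Pow(3, Rational(1, 2)))), 24473) = Add(31664, Mul(-89, I, Pow(3, Rational(1, 2))))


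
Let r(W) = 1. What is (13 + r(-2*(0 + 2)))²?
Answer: 196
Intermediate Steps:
(13 + r(-2*(0 + 2)))² = (13 + 1)² = 14² = 196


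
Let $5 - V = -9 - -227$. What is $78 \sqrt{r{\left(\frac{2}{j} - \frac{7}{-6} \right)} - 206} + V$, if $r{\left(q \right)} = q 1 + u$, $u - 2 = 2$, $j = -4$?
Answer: $-213 + 52 i \sqrt{453} \approx -213.0 + 1106.8 i$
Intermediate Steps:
$u = 4$ ($u = 2 + 2 = 4$)
$r{\left(q \right)} = 4 + q$ ($r{\left(q \right)} = q 1 + 4 = q + 4 = 4 + q$)
$V = -213$ ($V = 5 - \left(-9 - -227\right) = 5 - \left(-9 + 227\right) = 5 - 218 = -213$)
$78 \sqrt{r{\left(\frac{2}{j} - \frac{7}{-6} \right)} - 206} + V = 78 \sqrt{\left(4 + \left(\frac{2}{-4} - \frac{7}{-6}\right)\right) - 206} - 213 = 78 \sqrt{\left(4 + \left(2 \left(- \frac{1}{4}\right) - - \frac{7}{6}\right)\right) - 206} - 213 = 78 \sqrt{\left(4 + \left(- \frac{1}{2} + \frac{7}{6}\right)\right) - 206} - 213 = 78 \sqrt{\left(4 + \frac{2}{3}\right) - 206} - 213 = 78 \sqrt{\frac{14}{3} - 206} - 213 = 78 \sqrt{- \frac{604}{3}} - 213 = 78 \frac{2 i \sqrt{453}}{3} - 213 = 52 i \sqrt{453} - 213 = -213 + 52 i \sqrt{453}$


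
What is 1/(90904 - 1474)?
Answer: 1/89430 ≈ 1.1182e-5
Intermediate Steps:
1/(90904 - 1474) = 1/89430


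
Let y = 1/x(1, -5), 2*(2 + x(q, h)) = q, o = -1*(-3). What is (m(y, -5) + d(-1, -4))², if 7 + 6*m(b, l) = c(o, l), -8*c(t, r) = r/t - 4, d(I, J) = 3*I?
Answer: 339889/20736 ≈ 16.391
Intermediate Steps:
o = 3
x(q, h) = -2 + q/2
y = -⅔ (y = 1/(-2 + (½)*1) = 1/(-2 + ½) = 1/(-3/2) = -⅔ ≈ -0.66667)
c(t, r) = ½ - r/(8*t) (c(t, r) = -(r/t - 4)/8 = -(-4 + r/t)/8 = ½ - r/(8*t))
m(b, l) = -13/12 - l/144 (m(b, l) = -7/6 + ((⅛)*(-l + 4*3)/3)/6 = -7/6 + ((⅛)*(⅓)*(-l + 12))/6 = -7/6 + ((⅛)*(⅓)*(12 - l))/6 = -7/6 + (½ - l/24)/6 = -7/6 + (1/12 - l/144) = -13/12 - l/144)
(m(y, -5) + d(-1, -4))² = ((-13/12 - 1/144*(-5)) + 3*(-1))² = ((-13/12 + 5/144) - 3)² = (-151/144 - 3)² = (-583/144)² = 339889/20736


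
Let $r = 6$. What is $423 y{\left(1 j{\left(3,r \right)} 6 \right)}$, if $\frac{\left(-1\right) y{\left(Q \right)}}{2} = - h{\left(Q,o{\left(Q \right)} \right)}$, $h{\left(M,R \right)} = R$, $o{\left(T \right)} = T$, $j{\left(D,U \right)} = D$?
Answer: $15228$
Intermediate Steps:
$y{\left(Q \right)} = 2 Q$ ($y{\left(Q \right)} = - 2 \left(- Q\right) = 2 Q$)
$423 y{\left(1 j{\left(3,r \right)} 6 \right)} = 423 \cdot 2 \cdot 1 \cdot 3 \cdot 6 = 423 \cdot 2 \cdot 3 \cdot 6 = 423 \cdot 2 \cdot 18 = 423 \cdot 36 = 15228$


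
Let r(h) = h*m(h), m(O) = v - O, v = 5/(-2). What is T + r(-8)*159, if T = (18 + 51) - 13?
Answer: -6940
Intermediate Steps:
v = -5/2 (v = 5*(-½) = -5/2 ≈ -2.5000)
T = 56 (T = 69 - 13 = 56)
m(O) = -5/2 - O
r(h) = h*(-5/2 - h)
T + r(-8)*159 = 56 - ½*(-8)*(5 + 2*(-8))*159 = 56 - ½*(-8)*(5 - 16)*159 = 56 - ½*(-8)*(-11)*159 = 56 - 44*159 = 56 - 6996 = -6940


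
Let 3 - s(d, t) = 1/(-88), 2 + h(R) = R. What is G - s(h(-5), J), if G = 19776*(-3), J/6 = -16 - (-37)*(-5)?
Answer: -5221129/88 ≈ -59331.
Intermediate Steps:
h(R) = -2 + R
J = -1206 (J = 6*(-16 - (-37)*(-5)) = 6*(-16 - 1*185) = 6*(-16 - 185) = 6*(-201) = -1206)
s(d, t) = 265/88 (s(d, t) = 3 - 1/(-88) = 3 - 1*(-1/88) = 3 + 1/88 = 265/88)
G = -59328
G - s(h(-5), J) = -59328 - 1*265/88 = -59328 - 265/88 = -5221129/88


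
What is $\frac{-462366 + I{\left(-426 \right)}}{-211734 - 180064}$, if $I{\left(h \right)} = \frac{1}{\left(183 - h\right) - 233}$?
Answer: $\frac{173849615}{147316048} \approx 1.1801$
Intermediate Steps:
$I{\left(h \right)} = \frac{1}{-50 - h}$
$\frac{-462366 + I{\left(-426 \right)}}{-211734 - 180064} = \frac{-462366 - \frac{1}{50 - 426}}{-211734 - 180064} = \frac{-462366 - \frac{1}{-376}}{-391798} = \left(-462366 - - \frac{1}{376}\right) \left(- \frac{1}{391798}\right) = \left(-462366 + \frac{1}{376}\right) \left(- \frac{1}{391798}\right) = \left(- \frac{173849615}{376}\right) \left(- \frac{1}{391798}\right) = \frac{173849615}{147316048}$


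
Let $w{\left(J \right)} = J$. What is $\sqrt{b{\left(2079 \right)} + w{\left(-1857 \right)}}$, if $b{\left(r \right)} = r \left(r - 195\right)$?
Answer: $\sqrt{3914979} \approx 1978.6$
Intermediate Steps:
$b{\left(r \right)} = r \left(-195 + r\right)$
$\sqrt{b{\left(2079 \right)} + w{\left(-1857 \right)}} = \sqrt{2079 \left(-195 + 2079\right) - 1857} = \sqrt{2079 \cdot 1884 - 1857} = \sqrt{3916836 - 1857} = \sqrt{3914979}$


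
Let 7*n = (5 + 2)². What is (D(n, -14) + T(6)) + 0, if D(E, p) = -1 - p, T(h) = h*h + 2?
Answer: 51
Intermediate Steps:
T(h) = 2 + h² (T(h) = h² + 2 = 2 + h²)
n = 7 (n = (5 + 2)²/7 = (⅐)*7² = (⅐)*49 = 7)
(D(n, -14) + T(6)) + 0 = ((-1 - 1*(-14)) + (2 + 6²)) + 0 = ((-1 + 14) + (2 + 36)) + 0 = (13 + 38) + 0 = 51 + 0 = 51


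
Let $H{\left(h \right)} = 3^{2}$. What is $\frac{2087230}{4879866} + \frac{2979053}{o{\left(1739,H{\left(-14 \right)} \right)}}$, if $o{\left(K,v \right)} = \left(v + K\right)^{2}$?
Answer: $\frac{10457459530409}{7455225041232} \approx 1.4027$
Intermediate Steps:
$H{\left(h \right)} = 9$
$o{\left(K,v \right)} = \left(K + v\right)^{2}$
$\frac{2087230}{4879866} + \frac{2979053}{o{\left(1739,H{\left(-14 \right)} \right)}} = \frac{2087230}{4879866} + \frac{2979053}{\left(1739 + 9\right)^{2}} = 2087230 \cdot \frac{1}{4879866} + \frac{2979053}{1748^{2}} = \frac{1043615}{2439933} + \frac{2979053}{3055504} = \frac{10457459530409}{7455225041232}$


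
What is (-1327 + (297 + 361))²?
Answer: 447561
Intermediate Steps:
(-1327 + (297 + 361))² = (-1327 + 658)² = (-669)² = 447561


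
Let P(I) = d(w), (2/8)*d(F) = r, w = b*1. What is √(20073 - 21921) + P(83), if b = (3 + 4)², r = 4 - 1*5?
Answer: -4 + 2*I*√462 ≈ -4.0 + 42.988*I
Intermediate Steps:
r = -1 (r = 4 - 5 = -1)
b = 49 (b = 7² = 49)
w = 49 (w = 49*1 = 49)
d(F) = -4 (d(F) = 4*(-1) = -4)
P(I) = -4
√(20073 - 21921) + P(83) = √(20073 - 21921) - 4 = √(-1848) - 4 = 2*I*√462 - 4 = -4 + 2*I*√462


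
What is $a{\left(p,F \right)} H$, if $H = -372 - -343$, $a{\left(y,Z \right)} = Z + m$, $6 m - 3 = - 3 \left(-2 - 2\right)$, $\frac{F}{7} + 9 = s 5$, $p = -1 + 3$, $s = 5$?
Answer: $- \frac{6641}{2} \approx -3320.5$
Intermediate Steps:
$p = 2$
$F = 112$ ($F = -63 + 7 \cdot 5 \cdot 5 = -63 + 7 \cdot 25 = -63 + 175 = 112$)
$m = \frac{5}{2}$ ($m = \frac{1}{2} + \frac{\left(-3\right) \left(-2 - 2\right)}{6} = \frac{1}{2} + \frac{\left(-3\right) \left(-4\right)}{6} = \frac{1}{2} + \frac{1}{6} \cdot 12 = \frac{1}{2} + 2 = \frac{5}{2} \approx 2.5$)
$a{\left(y,Z \right)} = \frac{5}{2} + Z$ ($a{\left(y,Z \right)} = Z + \frac{5}{2} = \frac{5}{2} + Z$)
$H = -29$ ($H = -372 + 343 = -29$)
$a{\left(p,F \right)} H = \left(\frac{5}{2} + 112\right) \left(-29\right) = \frac{229}{2} \left(-29\right) = - \frac{6641}{2}$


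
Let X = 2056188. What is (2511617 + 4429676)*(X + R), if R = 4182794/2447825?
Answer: 34936864380822404942/2447825 ≈ 1.4273e+13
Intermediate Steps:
R = 4182794/2447825 (R = 4182794*(1/2447825) = 4182794/2447825 ≈ 1.7088)
(2511617 + 4429676)*(X + R) = (2511617 + 4429676)*(2056188 + 4182794/2447825) = 6941293*(5033192573894/2447825) = 34936864380822404942/2447825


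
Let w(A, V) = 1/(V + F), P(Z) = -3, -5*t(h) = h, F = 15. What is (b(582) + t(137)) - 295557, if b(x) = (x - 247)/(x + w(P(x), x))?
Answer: -102702077707/347455 ≈ -2.9558e+5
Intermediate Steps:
t(h) = -h/5
w(A, V) = 1/(15 + V) (w(A, V) = 1/(V + 15) = 1/(15 + V))
b(x) = (-247 + x)/(x + 1/(15 + x)) (b(x) = (x - 247)/(x + 1/(15 + x)) = (-247 + x)/(x + 1/(15 + x)))
(b(582) + t(137)) - 295557 = ((-247 + 582)*(15 + 582)/(1 + 582*(15 + 582)) - 1/5*137) - 295557 = (335*597/(1 + 582*597) - 137/5) - 295557 = (335*597/(1 + 347454) - 137/5) - 295557 = (335*597/347455 - 137/5) - 295557 = ((1/347455)*335*597 - 137/5) - 295557 = (39999/69491 - 137/5) - 295557 = -9320272/347455 - 295557 = -102702077707/347455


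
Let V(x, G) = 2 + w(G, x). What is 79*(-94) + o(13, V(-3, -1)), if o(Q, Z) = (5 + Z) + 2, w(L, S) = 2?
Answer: -7415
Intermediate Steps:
V(x, G) = 4 (V(x, G) = 2 + 2 = 4)
o(Q, Z) = 7 + Z
79*(-94) + o(13, V(-3, -1)) = 79*(-94) + (7 + 4) = -7426 + 11 = -7415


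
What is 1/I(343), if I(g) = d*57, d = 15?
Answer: 1/855 ≈ 0.0011696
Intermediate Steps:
I(g) = 855 (I(g) = 15*57 = 855)
1/I(343) = 1/855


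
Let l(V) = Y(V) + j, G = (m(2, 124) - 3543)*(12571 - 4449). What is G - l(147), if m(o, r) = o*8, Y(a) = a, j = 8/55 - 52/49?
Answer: -77202156027/2695 ≈ -2.8646e+7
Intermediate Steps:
j = -2468/2695 (j = 8*(1/55) - 52*1/49 = 8/55 - 52/49 = -2468/2695 ≈ -0.91577)
m(o, r) = 8*o
G = -28646294 (G = (8*2 - 3543)*(12571 - 4449) = (16 - 3543)*8122 = -3527*8122 = -28646294)
l(V) = -2468/2695 + V (l(V) = V - 2468/2695 = -2468/2695 + V)
G - l(147) = -28646294 - (-2468/2695 + 147) = -28646294 - 1*393697/2695 = -28646294 - 393697/2695 = -77202156027/2695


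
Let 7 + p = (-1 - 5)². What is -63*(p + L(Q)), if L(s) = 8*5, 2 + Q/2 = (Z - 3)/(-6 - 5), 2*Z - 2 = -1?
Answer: -4347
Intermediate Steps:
Z = ½ (Z = 1 + (½)*(-1) = 1 - ½ = ½ ≈ 0.50000)
p = 29 (p = -7 + (-1 - 5)² = -7 + (-6)² = -7 + 36 = 29)
Q = -39/11 (Q = -4 + 2*((½ - 3)/(-6 - 5)) = -4 + 2*(-5/2/(-11)) = -4 + 2*(-5/2*(-1/11)) = -4 + 2*(5/22) = -4 + 5/11 = -39/11 ≈ -3.5455)
L(s) = 40
-63*(p + L(Q)) = -63*(29 + 40) = -63*69 = -4347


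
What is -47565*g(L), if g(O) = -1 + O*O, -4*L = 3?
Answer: 332955/16 ≈ 20810.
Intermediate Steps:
L = -¾ (L = -¼*3 = -¾ ≈ -0.75000)
g(O) = -1 + O²
-47565*g(L) = -47565*(-1 + (-¾)²) = -47565*(-1 + 9/16) = -47565*(-7/16) = 332955/16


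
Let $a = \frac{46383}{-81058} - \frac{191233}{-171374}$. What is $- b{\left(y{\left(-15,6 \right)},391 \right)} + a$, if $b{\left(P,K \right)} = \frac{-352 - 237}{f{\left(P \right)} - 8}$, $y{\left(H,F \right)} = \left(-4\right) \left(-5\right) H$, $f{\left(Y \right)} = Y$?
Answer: $- \frac{209138656029}{152803570612} \approx -1.3687$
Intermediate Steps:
$y{\left(H,F \right)} = 20 H$
$b{\left(P,K \right)} = - \frac{589}{-8 + P}$ ($b{\left(P,K \right)} = \frac{-352 - 237}{P - 8} = - \frac{589}{-8 + P}$)
$a = \frac{269718724}{496115489}$ ($a = 46383 \left(- \frac{1}{81058}\right) - - \frac{27319}{24482} = - \frac{46383}{81058} + \frac{27319}{24482} = \frac{269718724}{496115489} \approx 0.54366$)
$- b{\left(y{\left(-15,6 \right)},391 \right)} + a = - \frac{-589}{-8 + 20 \left(-15\right)} + \frac{269718724}{496115489} = - \frac{-589}{-8 - 300} + \frac{269718724}{496115489} = - \frac{-589}{-308} + \frac{269718724}{496115489} = - \frac{\left(-589\right) \left(-1\right)}{308} + \frac{269718724}{496115489} = \left(-1\right) \frac{589}{308} + \frac{269718724}{496115489} = - \frac{589}{308} + \frac{269718724}{496115489} = - \frac{209138656029}{152803570612}$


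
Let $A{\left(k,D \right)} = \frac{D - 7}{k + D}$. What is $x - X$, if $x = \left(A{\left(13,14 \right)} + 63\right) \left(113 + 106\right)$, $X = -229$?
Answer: $\frac{126745}{9} \approx 14083.0$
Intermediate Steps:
$A{\left(k,D \right)} = \frac{-7 + D}{D + k}$
$x = \frac{124684}{9}$ ($x = \left(\frac{-7 + 14}{14 + 13} + 63\right) \left(113 + 106\right) = \left(\frac{1}{27} \cdot 7 + 63\right) 219 = \left(\frac{7}{27} + 63\right) 219 = \frac{1708}{27} \cdot 219 = \frac{124684}{9} \approx 13854.0$)
$x - X = \frac{124684}{9} - -229 = \frac{124684}{9} + 229 = \frac{126745}{9}$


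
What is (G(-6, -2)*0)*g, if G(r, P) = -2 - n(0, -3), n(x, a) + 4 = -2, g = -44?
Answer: 0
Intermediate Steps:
n(x, a) = -6 (n(x, a) = -4 - 2 = -6)
G(r, P) = 4 (G(r, P) = -2 - 1*(-6) = -2 + 6 = 4)
(G(-6, -2)*0)*g = (4*0)*(-44) = 0*(-44) = 0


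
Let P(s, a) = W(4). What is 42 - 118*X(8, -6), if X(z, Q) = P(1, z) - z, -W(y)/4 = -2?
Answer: 42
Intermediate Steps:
W(y) = 8 (W(y) = -4*(-2) = 8)
P(s, a) = 8
X(z, Q) = 8 - z
42 - 118*X(8, -6) = 42 - 118*(8 - 1*8) = 42 - 118*(8 - 8) = 42 - 118*0 = 42 + 0 = 42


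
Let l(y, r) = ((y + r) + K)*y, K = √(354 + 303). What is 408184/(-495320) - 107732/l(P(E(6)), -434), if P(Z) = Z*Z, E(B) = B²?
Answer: -979297780501/1063758908430 + 26933*√73/80177796 ≈ -0.91773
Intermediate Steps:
K = 3*√73 (K = √657 = 3*√73 ≈ 25.632)
P(Z) = Z²
l(y, r) = y*(r + y + 3*√73) (l(y, r) = ((y + r) + 3*√73)*y = ((r + y) + 3*√73)*y = (r + y + 3*√73)*y = y*(r + y + 3*√73))
408184/(-495320) - 107732/l(P(E(6)), -434) = 408184/(-495320) - 107732*1/(1296*(-434 + (6²)² + 3*√73)) = 408184*(-1/495320) - 107732*1/(1296*(-434 + 36² + 3*√73)) = -7289/8845 - 107732*1/(1296*(-434 + 1296 + 3*√73)) = -7289/8845 - 107732*1/(1296*(862 + 3*√73)) = -7289/8845 - 107732/(1117152 + 3888*√73)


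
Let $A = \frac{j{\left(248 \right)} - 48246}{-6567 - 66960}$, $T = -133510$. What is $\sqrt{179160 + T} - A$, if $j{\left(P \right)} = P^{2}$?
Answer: $\frac{13258}{73527} + 5 \sqrt{1826} \approx 213.84$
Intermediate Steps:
$A = - \frac{13258}{73527}$ ($A = \frac{248^{2} - 48246}{-6567 - 66960} = \frac{61504 - 48246}{-73527} = 13258 \left(- \frac{1}{73527}\right) = - \frac{13258}{73527} \approx -0.18031$)
$\sqrt{179160 + T} - A = \sqrt{179160 - 133510} - - \frac{13258}{73527} = \sqrt{45650} + \frac{13258}{73527} = 5 \sqrt{1826} + \frac{13258}{73527} = \frac{13258}{73527} + 5 \sqrt{1826}$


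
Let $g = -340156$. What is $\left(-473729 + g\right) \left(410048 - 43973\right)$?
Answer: $-297942951375$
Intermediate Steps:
$\left(-473729 + g\right) \left(410048 - 43973\right) = \left(-473729 - 340156\right) \left(410048 - 43973\right) = - 813885 \left(410048 - 43973\right) = \left(-813885\right) 366075 = -297942951375$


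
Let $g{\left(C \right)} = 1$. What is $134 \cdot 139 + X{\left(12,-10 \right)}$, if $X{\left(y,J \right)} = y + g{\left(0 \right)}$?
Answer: $18639$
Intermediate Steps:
$X{\left(y,J \right)} = 1 + y$ ($X{\left(y,J \right)} = y + 1 = 1 + y$)
$134 \cdot 139 + X{\left(12,-10 \right)} = 134 \cdot 139 + \left(1 + 12\right) = 18626 + 13 = 18639$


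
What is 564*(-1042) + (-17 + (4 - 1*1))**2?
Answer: -587492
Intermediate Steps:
564*(-1042) + (-17 + (4 - 1*1))**2 = -587688 + (-17 + (4 - 1))**2 = -587688 + (-17 + 3)**2 = -587688 + (-14)**2 = -587688 + 196 = -587492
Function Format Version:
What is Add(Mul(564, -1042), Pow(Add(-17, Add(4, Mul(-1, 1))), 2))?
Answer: -587492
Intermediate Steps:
Add(Mul(564, -1042), Pow(Add(-17, Add(4, Mul(-1, 1))), 2)) = Add(-587688, Pow(Add(-17, Add(4, -1)), 2)) = Add(-587688, Pow(Add(-17, 3), 2)) = Add(-587688, Pow(-14, 2)) = Add(-587688, 196) = -587492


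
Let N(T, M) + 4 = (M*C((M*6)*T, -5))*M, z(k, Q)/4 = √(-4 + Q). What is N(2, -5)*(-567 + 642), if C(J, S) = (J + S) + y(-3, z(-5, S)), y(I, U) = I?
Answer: -127800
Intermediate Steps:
z(k, Q) = 4*√(-4 + Q)
C(J, S) = -3 + J + S (C(J, S) = (J + S) - 3 = -3 + J + S)
N(T, M) = -4 + M²*(-8 + 6*M*T) (N(T, M) = -4 + (M*(-3 + (M*6)*T - 5))*M = -4 + (M*(-3 + (6*M)*T - 5))*M = -4 + (M*(-3 + 6*M*T - 5))*M = -4 + (M*(-8 + 6*M*T))*M = -4 + M²*(-8 + 6*M*T))
N(2, -5)*(-567 + 642) = (-4 + 2*(-5)²*(-4 + 3*(-5)*2))*(-567 + 642) = (-4 + 2*25*(-4 - 30))*75 = (-4 + 2*25*(-34))*75 = (-4 - 1700)*75 = -1704*75 = -127800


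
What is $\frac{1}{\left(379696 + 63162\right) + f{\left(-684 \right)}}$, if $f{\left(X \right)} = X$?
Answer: $\frac{1}{442174} \approx 2.2616 \cdot 10^{-6}$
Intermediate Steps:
$\frac{1}{\left(379696 + 63162\right) + f{\left(-684 \right)}} = \frac{1}{\left(379696 + 63162\right) - 684} = \frac{1}{442858 - 684} = \frac{1}{442174}$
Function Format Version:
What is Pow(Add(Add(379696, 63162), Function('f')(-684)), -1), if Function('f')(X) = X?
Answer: Rational(1, 442174) ≈ 2.2616e-6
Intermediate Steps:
Pow(Add(Add(379696, 63162), Function('f')(-684)), -1) = Pow(Add(Add(379696, 63162), -684), -1) = Pow(Add(442858, -684), -1) = Pow(442174, -1) = Rational(1, 442174)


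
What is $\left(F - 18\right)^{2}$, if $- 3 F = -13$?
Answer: $\frac{1681}{9} \approx 186.78$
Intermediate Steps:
$F = \frac{13}{3}$ ($F = \left(- \frac{1}{3}\right) \left(-13\right) = \frac{13}{3} \approx 4.3333$)
$\left(F - 18\right)^{2} = \left(\frac{13}{3} - 18\right)^{2} = \left(- \frac{41}{3}\right)^{2} = \frac{1681}{9}$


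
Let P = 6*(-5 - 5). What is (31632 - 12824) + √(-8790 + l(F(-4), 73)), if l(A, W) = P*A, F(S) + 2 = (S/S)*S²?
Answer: 18808 + 3*I*√1070 ≈ 18808.0 + 98.133*I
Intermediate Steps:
P = -60 (P = 6*(-10) = -60)
F(S) = -2 + S² (F(S) = -2 + (S/S)*S² = -2 + 1*S² = -2 + S²)
l(A, W) = -60*A
(31632 - 12824) + √(-8790 + l(F(-4), 73)) = (31632 - 12824) + √(-8790 - 60*(-2 + (-4)²)) = 18808 + √(-8790 - 60*(-2 + 16)) = 18808 + √(-8790 - 60*14) = 18808 + √(-8790 - 840) = 18808 + √(-9630) = 18808 + 3*I*√1070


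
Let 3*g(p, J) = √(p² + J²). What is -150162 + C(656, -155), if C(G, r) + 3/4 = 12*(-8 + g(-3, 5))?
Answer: -601035/4 + 4*√34 ≈ -1.5024e+5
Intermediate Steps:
g(p, J) = √(J² + p²)/3 (g(p, J) = √(p² + J²)/3 = √(J² + p²)/3)
C(G, r) = -387/4 + 4*√34 (C(G, r) = -¾ + 12*(-8 + √(5² + (-3)²)/3) = -¾ + 12*(-8 + √(25 + 9)/3) = -¾ + 12*(-8 + √34/3) = -¾ + (-96 + 4*√34) = -387/4 + 4*√34)
-150162 + C(656, -155) = -150162 + (-387/4 + 4*√34) = -601035/4 + 4*√34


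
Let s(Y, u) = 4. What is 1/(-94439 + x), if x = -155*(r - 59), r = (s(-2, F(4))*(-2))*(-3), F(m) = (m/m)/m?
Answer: -1/89014 ≈ -1.1234e-5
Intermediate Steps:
F(m) = 1/m
r = 24 (r = (4*(-2))*(-3) = -8*(-3) = 24)
x = 5425 (x = -155*(24 - 59) = -155*(-35) = 5425)
1/(-94439 + x) = 1/(-94439 + 5425) = 1/(-89014) = -1/89014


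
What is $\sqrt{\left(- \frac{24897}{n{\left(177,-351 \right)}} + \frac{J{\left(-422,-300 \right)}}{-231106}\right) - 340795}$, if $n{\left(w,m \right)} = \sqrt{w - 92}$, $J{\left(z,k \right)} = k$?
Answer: $\frac{\sqrt{-32877100896442856125 - 28257152493317205 \sqrt{85}}}{9822005} \approx 586.08 i$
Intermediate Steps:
$n{\left(w,m \right)} = \sqrt{-92 + w}$
$\sqrt{\left(- \frac{24897}{n{\left(177,-351 \right)}} + \frac{J{\left(-422,-300 \right)}}{-231106}\right) - 340795} = \sqrt{\left(- \frac{24897}{\sqrt{-92 + 177}} - \frac{300}{-231106}\right) - 340795} = \sqrt{\left(- \frac{24897}{\sqrt{85}} - - \frac{150}{115553}\right) - 340795} = \sqrt{\left(- 24897 \frac{\sqrt{85}}{85} + \frac{150}{115553}\right) - 340795} = \sqrt{\left(- \frac{24897 \sqrt{85}}{85} + \frac{150}{115553}\right) - 340795} = \sqrt{\left(\frac{150}{115553} - \frac{24897 \sqrt{85}}{85}\right) - 340795} = \sqrt{- \frac{39379884485}{115553} - \frac{24897 \sqrt{85}}{85}}$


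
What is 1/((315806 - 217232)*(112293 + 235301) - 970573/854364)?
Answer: 854364/29273698233521411 ≈ 2.9185e-11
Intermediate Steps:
1/((315806 - 217232)*(112293 + 235301) - 970573/854364) = 1/(98574*347594 - 970573*1/854364) = 1/(34263730956 - 970573/854364) = 1/(29273698233521411/854364) = 854364/29273698233521411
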